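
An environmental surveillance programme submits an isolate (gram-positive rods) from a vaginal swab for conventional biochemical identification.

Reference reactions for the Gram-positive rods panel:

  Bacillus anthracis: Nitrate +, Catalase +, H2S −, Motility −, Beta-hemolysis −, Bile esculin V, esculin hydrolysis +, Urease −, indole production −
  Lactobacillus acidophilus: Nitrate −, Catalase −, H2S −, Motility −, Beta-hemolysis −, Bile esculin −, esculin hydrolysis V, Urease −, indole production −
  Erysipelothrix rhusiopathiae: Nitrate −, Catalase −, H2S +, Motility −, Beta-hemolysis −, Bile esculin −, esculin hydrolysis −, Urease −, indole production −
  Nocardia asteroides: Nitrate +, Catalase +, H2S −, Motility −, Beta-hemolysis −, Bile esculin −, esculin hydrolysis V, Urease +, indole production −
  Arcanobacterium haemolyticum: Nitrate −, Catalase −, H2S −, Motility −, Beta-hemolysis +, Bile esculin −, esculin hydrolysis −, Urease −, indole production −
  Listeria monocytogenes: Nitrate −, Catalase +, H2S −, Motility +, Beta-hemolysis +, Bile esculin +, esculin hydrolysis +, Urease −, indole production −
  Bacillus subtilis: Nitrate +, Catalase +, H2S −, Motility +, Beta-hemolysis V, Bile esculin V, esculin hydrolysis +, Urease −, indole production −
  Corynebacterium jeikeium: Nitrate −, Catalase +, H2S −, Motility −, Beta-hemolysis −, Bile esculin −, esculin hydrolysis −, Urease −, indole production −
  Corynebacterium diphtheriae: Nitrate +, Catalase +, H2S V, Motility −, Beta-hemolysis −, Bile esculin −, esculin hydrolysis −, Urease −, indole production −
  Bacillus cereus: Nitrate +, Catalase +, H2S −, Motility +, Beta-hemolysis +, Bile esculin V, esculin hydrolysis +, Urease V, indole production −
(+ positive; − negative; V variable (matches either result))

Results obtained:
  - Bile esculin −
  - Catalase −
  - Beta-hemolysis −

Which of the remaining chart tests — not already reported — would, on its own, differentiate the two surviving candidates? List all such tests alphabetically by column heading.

Bile esculin −: excludes Listeria monocytogenes — 9 left.
Beta-hemolysis −: excludes Arcanobacterium haemolyticum, Bacillus cereus — 7 left.
Catalase −: excludes 5 organisms — 2 left.
Two candidates remain: Erysipelothrix rhusiopathiae and Lactobacillus acidophilus.
  Nitrate: − vs − — same for both, does not separate.
  H2S: Erysipelothrix rhusiopathiae +, Lactobacillus acidophilus − — discriminates.
  Motility: − vs − — same for both, does not separate.
  esculin hydrolysis: − vs V — variable for at least one, does not separate.
  Urease: − vs − — same for both, does not separate.
  indole production: − vs − — same for both, does not separate.

H2S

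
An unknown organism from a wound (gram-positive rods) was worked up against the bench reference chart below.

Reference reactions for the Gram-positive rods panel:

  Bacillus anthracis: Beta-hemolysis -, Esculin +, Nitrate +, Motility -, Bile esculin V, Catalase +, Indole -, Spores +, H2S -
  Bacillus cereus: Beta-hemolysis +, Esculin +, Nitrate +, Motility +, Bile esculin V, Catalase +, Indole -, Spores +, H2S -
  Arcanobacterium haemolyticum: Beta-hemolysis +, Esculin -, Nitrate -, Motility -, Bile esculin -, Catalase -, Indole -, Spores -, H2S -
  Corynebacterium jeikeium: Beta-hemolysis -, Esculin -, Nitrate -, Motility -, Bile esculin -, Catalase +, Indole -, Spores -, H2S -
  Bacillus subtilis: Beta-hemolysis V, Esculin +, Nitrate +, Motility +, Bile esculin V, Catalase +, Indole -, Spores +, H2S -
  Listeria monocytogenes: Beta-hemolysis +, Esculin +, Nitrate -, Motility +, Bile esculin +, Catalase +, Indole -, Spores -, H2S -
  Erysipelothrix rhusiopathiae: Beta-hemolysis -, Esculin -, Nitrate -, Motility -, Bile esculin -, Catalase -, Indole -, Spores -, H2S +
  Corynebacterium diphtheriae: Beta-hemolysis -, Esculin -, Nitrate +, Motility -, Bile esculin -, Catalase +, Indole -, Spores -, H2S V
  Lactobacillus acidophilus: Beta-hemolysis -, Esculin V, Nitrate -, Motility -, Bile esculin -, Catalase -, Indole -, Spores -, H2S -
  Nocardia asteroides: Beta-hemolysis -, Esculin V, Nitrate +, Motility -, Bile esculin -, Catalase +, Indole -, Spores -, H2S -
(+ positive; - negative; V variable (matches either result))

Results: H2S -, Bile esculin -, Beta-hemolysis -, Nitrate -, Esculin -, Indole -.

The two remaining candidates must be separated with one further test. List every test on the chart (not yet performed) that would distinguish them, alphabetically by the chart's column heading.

Beta-hemolysis -: excludes Bacillus cereus, Arcanobacterium haemolyticum, Listeria monocytogenes — 7 left.
Nitrate -: excludes Bacillus anthracis, Bacillus subtilis, Corynebacterium diphtheriae, Nocardia asteroides — 3 left.
Indole -: all 3 remaining candidates are consistent.
Bile esculin -: all 3 remaining candidates are consistent.
Esculin -: all 3 remaining candidates are consistent.
H2S -: excludes Erysipelothrix rhusiopathiae — 2 left.
Two candidates remain: Corynebacterium jeikeium and Lactobacillus acidophilus.
  Motility: - vs - — same for both, does not separate.
  Catalase: Corynebacterium jeikeium +, Lactobacillus acidophilus - — discriminates.
  Spores: - vs - — same for both, does not separate.

Catalase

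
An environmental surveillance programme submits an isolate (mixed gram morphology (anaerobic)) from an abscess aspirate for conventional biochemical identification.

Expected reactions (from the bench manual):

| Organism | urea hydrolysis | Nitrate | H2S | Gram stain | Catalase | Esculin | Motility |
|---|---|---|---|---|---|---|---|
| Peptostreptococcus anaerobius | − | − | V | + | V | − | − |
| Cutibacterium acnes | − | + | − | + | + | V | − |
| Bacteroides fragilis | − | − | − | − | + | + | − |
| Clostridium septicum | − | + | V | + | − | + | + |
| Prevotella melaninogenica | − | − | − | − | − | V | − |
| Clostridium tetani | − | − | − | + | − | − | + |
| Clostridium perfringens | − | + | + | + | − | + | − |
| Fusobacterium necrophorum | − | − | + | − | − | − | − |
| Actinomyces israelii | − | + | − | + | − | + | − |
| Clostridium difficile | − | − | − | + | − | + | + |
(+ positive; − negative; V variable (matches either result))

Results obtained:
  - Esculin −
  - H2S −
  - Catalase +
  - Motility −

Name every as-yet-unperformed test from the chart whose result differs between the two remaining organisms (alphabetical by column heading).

H2S −: excludes Clostridium perfringens, Fusobacterium necrophorum — 8 left.
Catalase +: excludes 5 organisms — 3 left.
Motility −: all 3 remaining candidates are consistent.
Esculin −: excludes Bacteroides fragilis — 2 left.
Two candidates remain: Cutibacterium acnes and Peptostreptococcus anaerobius.
  urea hydrolysis: − vs − — same for both, does not separate.
  Nitrate: Cutibacterium acnes +, Peptostreptococcus anaerobius − — discriminates.
  Gram stain: + vs + — same for both, does not separate.

Nitrate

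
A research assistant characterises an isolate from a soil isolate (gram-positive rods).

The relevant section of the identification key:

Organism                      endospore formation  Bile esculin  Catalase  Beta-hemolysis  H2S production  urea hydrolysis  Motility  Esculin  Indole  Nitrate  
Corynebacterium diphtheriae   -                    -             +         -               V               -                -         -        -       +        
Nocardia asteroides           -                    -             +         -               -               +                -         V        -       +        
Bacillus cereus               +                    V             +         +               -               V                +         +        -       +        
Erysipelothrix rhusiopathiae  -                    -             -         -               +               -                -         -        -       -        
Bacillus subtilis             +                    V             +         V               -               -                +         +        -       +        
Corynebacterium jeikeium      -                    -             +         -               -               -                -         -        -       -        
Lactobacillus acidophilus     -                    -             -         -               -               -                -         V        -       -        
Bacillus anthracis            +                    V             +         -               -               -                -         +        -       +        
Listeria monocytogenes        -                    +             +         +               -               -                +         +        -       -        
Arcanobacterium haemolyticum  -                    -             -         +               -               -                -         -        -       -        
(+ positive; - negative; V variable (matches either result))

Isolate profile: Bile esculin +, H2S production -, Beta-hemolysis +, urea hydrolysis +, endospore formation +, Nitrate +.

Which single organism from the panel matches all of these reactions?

Bacillus cereus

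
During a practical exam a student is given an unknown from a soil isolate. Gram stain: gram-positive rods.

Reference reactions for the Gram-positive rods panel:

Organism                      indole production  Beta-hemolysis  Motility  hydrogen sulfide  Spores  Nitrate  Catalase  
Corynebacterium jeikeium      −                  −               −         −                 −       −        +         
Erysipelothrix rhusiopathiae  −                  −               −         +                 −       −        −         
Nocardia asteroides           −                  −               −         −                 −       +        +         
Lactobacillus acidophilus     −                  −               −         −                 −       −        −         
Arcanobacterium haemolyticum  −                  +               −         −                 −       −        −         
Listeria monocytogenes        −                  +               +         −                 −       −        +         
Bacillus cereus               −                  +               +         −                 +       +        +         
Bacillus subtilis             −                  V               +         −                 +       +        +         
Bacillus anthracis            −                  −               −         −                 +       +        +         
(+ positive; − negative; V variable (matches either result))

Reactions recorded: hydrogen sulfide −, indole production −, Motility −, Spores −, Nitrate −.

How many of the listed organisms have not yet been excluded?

3

hydrogen sulfide −: excludes Erysipelothrix rhusiopathiae — 8 left.
indole production −: all 8 remaining candidates are consistent.
Nitrate −: excludes Nocardia asteroides, Bacillus cereus, Bacillus subtilis, Bacillus anthracis — 4 left.
Spores −: all 4 remaining candidates are consistent.
Motility −: excludes Listeria monocytogenes — 3 left.
Still consistent: Arcanobacterium haemolyticum, Corynebacterium jeikeium, Lactobacillus acidophilus.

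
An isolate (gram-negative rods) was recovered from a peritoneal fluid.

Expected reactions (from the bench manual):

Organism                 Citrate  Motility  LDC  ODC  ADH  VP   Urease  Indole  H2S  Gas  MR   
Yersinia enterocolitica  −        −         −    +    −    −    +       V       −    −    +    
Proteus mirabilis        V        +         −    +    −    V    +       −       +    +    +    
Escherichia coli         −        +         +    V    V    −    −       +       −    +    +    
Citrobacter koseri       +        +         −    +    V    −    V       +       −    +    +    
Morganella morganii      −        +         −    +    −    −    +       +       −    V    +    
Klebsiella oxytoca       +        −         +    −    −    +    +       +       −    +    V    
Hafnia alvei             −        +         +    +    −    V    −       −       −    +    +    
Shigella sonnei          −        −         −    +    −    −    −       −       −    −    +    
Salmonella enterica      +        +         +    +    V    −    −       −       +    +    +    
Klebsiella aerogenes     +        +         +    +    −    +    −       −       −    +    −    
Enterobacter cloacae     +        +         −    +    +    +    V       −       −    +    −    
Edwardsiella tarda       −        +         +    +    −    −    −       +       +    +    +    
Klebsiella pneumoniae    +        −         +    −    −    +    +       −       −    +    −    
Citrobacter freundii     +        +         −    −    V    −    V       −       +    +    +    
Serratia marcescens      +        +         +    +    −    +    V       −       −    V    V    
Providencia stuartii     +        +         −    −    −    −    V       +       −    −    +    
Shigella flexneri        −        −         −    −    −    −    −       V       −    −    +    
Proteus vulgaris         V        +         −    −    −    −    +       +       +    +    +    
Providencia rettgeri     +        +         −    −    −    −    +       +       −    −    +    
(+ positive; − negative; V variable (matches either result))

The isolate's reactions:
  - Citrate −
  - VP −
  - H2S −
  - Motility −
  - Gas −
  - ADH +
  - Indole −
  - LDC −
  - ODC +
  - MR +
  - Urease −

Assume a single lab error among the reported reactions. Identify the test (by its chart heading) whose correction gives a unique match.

ADH

As reported, no row in the chart matches all 11 reactions.
Reversing ODC → still no organism matches.
Reversing Gas → still no organism matches.
Reversing Indole → still no organism matches.
Reversing Motility → still no organism matches.
Reversing VP → still no organism matches.
Reversing Urease → still no organism matches.
Reversing LDC → still no organism matches.
Reversing Citrate → still no organism matches.
Reversing MR → still no organism matches.
Reversing ADH (to −) → unique match: Shigella sonnei.
Reversing H2S → still no organism matches.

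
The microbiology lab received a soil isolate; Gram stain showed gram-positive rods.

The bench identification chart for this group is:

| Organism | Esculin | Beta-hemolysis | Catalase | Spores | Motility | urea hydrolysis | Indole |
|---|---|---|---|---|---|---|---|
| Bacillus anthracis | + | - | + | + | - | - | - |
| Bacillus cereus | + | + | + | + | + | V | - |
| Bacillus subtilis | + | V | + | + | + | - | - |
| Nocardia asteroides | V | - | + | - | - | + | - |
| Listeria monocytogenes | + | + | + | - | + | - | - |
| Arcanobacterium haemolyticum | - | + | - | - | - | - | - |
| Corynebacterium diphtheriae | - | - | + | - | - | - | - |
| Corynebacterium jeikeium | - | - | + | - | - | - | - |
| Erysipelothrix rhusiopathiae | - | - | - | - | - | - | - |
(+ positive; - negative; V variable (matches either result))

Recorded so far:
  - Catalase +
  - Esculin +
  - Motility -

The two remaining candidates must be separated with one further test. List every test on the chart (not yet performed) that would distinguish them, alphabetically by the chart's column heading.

Catalase +: excludes Arcanobacterium haemolyticum, Erysipelothrix rhusiopathiae — 7 left.
Esculin +: excludes Corynebacterium diphtheriae, Corynebacterium jeikeium — 5 left.
Motility -: excludes Bacillus cereus, Bacillus subtilis, Listeria monocytogenes — 2 left.
Two candidates remain: Bacillus anthracis and Nocardia asteroides.
  Beta-hemolysis: - vs - — same for both, does not separate.
  Spores: Bacillus anthracis +, Nocardia asteroides - — discriminates.
  urea hydrolysis: Bacillus anthracis -, Nocardia asteroides + — discriminates.
  Indole: - vs - — same for both, does not separate.

Spores, urea hydrolysis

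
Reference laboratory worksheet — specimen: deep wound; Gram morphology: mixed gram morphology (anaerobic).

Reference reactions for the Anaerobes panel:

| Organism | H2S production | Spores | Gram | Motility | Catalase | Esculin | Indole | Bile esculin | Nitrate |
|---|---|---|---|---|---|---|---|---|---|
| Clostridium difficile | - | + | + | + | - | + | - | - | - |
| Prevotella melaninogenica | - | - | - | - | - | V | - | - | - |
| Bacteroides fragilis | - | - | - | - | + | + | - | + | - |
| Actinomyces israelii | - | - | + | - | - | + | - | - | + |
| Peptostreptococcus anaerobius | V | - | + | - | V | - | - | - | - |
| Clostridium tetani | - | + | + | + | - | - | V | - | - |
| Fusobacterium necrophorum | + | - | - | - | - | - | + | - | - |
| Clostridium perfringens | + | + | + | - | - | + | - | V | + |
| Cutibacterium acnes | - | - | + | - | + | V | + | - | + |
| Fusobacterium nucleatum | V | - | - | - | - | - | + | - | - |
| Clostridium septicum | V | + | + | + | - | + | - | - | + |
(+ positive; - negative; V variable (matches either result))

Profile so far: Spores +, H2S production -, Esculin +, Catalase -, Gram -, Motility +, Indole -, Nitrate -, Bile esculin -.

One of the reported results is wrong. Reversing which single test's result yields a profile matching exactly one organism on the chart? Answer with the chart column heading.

Gram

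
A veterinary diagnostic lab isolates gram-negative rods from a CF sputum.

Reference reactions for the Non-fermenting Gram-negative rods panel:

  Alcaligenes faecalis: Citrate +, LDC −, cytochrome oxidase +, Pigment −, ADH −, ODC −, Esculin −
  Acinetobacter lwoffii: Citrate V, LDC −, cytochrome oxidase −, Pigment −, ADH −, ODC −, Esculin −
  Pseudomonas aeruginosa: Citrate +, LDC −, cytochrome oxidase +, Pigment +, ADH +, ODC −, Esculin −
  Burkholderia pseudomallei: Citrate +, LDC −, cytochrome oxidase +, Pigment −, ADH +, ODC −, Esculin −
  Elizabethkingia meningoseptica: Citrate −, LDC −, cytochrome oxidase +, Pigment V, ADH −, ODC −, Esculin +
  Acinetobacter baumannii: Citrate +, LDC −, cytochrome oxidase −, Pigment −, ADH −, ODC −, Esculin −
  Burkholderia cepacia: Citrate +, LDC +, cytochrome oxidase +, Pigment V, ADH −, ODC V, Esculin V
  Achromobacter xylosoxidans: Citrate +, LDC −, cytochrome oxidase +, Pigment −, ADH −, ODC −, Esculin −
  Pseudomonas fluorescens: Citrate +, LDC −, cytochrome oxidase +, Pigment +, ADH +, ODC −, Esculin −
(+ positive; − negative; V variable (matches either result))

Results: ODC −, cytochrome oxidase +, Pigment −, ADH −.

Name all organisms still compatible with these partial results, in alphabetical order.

Achromobacter xylosoxidans, Alcaligenes faecalis, Burkholderia cepacia, Elizabethkingia meningoseptica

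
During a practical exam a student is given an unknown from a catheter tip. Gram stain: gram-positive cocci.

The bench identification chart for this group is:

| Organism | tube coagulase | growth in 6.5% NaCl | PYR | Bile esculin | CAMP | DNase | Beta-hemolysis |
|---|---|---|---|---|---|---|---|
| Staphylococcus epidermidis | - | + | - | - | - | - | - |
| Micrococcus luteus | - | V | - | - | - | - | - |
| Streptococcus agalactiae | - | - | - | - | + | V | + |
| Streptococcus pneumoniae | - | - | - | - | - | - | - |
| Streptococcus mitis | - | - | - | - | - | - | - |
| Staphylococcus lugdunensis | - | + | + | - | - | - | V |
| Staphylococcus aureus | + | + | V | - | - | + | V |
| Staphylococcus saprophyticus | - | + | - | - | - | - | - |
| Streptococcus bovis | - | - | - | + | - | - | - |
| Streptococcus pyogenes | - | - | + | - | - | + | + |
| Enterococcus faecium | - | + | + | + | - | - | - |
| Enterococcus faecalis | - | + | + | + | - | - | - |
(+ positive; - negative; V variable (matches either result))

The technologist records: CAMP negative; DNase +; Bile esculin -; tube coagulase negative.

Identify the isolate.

DNase +: excludes 9 organisms — 3 left.
Bile esculin -: all 3 remaining candidates are consistent.
tube coagulase -: excludes Staphylococcus aureus — 2 left.
CAMP -: excludes Streptococcus agalactiae — 1 left.

Streptococcus pyogenes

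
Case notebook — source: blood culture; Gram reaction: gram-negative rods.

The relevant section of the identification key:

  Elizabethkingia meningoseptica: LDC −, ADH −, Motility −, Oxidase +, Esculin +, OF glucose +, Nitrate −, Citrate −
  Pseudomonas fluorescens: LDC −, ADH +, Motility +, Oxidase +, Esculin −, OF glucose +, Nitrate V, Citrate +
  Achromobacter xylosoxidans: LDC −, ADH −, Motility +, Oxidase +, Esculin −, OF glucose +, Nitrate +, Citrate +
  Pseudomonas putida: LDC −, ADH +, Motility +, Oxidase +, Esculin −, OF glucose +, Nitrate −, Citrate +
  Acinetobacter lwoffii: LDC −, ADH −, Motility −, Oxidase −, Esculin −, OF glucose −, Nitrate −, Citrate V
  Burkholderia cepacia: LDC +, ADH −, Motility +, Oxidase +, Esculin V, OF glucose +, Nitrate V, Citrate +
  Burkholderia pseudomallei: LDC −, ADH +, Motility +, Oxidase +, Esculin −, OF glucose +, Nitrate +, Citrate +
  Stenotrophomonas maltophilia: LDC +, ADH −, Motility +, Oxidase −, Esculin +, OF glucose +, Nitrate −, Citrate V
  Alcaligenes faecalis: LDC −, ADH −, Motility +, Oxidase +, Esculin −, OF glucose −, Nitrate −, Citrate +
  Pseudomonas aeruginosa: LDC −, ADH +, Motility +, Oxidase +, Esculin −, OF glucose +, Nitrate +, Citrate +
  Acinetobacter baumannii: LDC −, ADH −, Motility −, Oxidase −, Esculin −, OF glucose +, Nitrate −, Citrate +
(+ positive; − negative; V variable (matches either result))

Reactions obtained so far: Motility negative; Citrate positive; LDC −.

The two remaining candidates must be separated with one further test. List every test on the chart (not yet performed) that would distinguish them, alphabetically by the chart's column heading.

OF glucose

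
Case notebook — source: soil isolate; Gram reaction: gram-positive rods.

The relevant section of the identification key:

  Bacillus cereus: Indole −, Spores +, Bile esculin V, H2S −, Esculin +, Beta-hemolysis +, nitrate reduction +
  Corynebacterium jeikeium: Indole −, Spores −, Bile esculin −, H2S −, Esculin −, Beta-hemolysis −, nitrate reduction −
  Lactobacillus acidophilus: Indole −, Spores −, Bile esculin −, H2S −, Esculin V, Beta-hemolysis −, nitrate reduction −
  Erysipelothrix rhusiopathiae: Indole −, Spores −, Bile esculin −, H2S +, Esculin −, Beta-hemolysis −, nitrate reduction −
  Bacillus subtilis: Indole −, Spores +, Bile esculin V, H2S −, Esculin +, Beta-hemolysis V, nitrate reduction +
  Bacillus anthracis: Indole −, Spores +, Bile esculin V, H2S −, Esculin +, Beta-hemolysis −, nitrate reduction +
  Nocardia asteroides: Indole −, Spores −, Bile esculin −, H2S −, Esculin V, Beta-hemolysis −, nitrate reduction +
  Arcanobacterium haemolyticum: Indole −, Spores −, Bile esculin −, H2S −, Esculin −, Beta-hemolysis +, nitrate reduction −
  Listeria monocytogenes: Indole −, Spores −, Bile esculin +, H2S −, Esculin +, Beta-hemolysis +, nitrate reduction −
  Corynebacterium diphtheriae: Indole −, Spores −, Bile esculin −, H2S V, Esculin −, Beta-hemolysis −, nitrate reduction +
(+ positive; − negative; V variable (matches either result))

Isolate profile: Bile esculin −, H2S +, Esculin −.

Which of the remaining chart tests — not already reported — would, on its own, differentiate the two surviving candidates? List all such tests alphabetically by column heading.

nitrate reduction

H2S +: excludes 8 organisms — 2 left.
Bile esculin −: all 2 remaining candidates are consistent.
Esculin −: all 2 remaining candidates are consistent.
Two candidates remain: Corynebacterium diphtheriae and Erysipelothrix rhusiopathiae.
  Indole: − vs − — same for both, does not separate.
  Spores: − vs − — same for both, does not separate.
  Beta-hemolysis: − vs − — same for both, does not separate.
  nitrate reduction: Corynebacterium diphtheriae +, Erysipelothrix rhusiopathiae − — discriminates.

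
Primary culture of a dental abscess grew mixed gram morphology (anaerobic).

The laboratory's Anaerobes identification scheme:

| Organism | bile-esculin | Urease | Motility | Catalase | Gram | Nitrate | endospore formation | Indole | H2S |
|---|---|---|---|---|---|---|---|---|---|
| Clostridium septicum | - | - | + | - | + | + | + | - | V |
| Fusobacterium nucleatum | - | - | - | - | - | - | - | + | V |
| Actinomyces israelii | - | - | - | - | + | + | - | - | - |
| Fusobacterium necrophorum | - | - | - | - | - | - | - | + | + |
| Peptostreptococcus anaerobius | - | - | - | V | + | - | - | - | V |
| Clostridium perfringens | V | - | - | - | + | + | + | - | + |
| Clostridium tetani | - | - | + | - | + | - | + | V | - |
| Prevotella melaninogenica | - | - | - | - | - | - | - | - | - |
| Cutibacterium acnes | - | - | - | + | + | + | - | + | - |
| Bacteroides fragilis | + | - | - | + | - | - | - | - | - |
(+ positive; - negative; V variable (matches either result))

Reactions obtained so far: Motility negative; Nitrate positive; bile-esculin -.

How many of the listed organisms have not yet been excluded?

Nitrate +: excludes 6 organisms — 4 left.
Motility -: excludes Clostridium septicum — 3 left.
bile-esculin -: all 3 remaining candidates are consistent.
Still consistent: Actinomyces israelii, Clostridium perfringens, Cutibacterium acnes.

3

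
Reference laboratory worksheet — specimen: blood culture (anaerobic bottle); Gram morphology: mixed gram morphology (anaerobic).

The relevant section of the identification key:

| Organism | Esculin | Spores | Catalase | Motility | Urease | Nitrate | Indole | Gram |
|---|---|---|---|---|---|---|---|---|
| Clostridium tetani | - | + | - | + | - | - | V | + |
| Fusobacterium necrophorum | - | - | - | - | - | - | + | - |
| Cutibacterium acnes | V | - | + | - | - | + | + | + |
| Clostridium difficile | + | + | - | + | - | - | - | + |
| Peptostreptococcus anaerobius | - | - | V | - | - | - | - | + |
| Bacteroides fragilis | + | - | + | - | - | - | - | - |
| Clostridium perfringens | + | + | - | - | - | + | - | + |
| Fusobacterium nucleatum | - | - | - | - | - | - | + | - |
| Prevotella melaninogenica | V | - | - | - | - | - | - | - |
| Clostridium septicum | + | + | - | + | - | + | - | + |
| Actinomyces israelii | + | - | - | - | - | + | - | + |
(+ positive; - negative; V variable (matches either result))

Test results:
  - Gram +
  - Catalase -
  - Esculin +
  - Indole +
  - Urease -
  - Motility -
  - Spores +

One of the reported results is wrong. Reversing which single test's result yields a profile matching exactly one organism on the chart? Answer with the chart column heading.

Indole

As reported, no row in the chart matches all 7 reactions.
Reversing Esculin → still no organism matches.
Reversing Spores → still no organism matches.
Reversing Catalase → still no organism matches.
Reversing Gram → still no organism matches.
Reversing Motility → still no organism matches.
Reversing Indole (to -) → unique match: Clostridium perfringens.
Reversing Urease → still no organism matches.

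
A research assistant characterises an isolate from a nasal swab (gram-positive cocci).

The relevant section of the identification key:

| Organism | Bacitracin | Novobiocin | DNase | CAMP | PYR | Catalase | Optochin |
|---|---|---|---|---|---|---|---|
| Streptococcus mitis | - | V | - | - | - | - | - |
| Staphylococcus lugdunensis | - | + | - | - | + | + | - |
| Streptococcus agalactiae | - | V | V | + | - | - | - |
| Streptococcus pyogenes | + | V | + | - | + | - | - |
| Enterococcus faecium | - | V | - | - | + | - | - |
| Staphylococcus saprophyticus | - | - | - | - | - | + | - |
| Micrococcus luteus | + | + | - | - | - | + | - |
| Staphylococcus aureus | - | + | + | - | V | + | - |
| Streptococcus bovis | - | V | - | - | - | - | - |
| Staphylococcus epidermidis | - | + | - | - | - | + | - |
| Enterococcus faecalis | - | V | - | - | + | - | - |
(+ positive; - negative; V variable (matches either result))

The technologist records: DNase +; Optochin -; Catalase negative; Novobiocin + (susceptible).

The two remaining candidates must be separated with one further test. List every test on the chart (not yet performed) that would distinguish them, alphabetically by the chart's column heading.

Optochin -: all 11 remaining candidates are consistent.
Novobiocin +: excludes Staphylococcus saprophyticus — 10 left.
Catalase -: excludes Staphylococcus lugdunensis, Micrococcus luteus, Staphylococcus aureus, Staphylococcus epidermidis — 6 left.
DNase +: excludes Streptococcus mitis, Enterococcus faecium, Streptococcus bovis, Enterococcus faecalis — 2 left.
Two candidates remain: Streptococcus agalactiae and Streptococcus pyogenes.
  Bacitracin: Streptococcus agalactiae -, Streptococcus pyogenes + — discriminates.
  CAMP: Streptococcus agalactiae +, Streptococcus pyogenes - — discriminates.
  PYR: Streptococcus agalactiae -, Streptococcus pyogenes + — discriminates.

Bacitracin, CAMP, PYR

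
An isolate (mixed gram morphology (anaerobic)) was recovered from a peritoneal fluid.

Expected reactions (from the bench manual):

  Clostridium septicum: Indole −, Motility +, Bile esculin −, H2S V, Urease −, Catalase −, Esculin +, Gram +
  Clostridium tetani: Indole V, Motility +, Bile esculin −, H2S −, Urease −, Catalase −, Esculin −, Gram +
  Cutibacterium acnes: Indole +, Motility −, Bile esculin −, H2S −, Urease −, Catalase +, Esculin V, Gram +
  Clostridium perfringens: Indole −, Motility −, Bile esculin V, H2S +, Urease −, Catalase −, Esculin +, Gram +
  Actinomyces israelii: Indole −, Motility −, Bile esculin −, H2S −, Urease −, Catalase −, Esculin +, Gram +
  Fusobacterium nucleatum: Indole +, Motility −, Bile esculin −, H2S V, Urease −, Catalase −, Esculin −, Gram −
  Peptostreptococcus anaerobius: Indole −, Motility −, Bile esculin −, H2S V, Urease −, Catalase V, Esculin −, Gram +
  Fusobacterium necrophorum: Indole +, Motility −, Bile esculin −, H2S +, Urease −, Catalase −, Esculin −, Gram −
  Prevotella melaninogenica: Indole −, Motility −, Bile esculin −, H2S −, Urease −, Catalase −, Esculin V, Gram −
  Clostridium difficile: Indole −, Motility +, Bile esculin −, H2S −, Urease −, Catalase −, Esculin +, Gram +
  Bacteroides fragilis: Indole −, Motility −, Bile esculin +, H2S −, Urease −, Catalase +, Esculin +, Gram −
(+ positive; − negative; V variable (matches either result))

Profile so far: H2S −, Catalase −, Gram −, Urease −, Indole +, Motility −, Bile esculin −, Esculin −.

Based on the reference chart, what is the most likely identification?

Fusobacterium nucleatum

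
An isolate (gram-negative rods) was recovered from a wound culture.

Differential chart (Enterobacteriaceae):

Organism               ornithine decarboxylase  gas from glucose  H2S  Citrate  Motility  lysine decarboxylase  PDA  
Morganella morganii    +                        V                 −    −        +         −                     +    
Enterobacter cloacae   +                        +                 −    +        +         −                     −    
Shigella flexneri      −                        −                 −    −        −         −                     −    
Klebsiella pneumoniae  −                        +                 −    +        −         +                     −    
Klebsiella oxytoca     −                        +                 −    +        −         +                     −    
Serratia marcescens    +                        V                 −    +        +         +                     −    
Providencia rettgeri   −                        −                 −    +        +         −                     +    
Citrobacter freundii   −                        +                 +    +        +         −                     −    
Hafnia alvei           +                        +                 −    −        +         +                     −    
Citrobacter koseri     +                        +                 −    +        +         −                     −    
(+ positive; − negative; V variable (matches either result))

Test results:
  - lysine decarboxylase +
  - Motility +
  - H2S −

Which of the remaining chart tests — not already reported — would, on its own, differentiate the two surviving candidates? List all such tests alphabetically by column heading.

Citrate

H2S −: excludes Citrobacter freundii — 9 left.
lysine decarboxylase +: excludes 5 organisms — 4 left.
Motility +: excludes Klebsiella pneumoniae, Klebsiella oxytoca — 2 left.
Two candidates remain: Hafnia alvei and Serratia marcescens.
  ornithine decarboxylase: + vs + — same for both, does not separate.
  gas from glucose: + vs V — variable for at least one, does not separate.
  Citrate: Hafnia alvei −, Serratia marcescens + — discriminates.
  PDA: − vs − — same for both, does not separate.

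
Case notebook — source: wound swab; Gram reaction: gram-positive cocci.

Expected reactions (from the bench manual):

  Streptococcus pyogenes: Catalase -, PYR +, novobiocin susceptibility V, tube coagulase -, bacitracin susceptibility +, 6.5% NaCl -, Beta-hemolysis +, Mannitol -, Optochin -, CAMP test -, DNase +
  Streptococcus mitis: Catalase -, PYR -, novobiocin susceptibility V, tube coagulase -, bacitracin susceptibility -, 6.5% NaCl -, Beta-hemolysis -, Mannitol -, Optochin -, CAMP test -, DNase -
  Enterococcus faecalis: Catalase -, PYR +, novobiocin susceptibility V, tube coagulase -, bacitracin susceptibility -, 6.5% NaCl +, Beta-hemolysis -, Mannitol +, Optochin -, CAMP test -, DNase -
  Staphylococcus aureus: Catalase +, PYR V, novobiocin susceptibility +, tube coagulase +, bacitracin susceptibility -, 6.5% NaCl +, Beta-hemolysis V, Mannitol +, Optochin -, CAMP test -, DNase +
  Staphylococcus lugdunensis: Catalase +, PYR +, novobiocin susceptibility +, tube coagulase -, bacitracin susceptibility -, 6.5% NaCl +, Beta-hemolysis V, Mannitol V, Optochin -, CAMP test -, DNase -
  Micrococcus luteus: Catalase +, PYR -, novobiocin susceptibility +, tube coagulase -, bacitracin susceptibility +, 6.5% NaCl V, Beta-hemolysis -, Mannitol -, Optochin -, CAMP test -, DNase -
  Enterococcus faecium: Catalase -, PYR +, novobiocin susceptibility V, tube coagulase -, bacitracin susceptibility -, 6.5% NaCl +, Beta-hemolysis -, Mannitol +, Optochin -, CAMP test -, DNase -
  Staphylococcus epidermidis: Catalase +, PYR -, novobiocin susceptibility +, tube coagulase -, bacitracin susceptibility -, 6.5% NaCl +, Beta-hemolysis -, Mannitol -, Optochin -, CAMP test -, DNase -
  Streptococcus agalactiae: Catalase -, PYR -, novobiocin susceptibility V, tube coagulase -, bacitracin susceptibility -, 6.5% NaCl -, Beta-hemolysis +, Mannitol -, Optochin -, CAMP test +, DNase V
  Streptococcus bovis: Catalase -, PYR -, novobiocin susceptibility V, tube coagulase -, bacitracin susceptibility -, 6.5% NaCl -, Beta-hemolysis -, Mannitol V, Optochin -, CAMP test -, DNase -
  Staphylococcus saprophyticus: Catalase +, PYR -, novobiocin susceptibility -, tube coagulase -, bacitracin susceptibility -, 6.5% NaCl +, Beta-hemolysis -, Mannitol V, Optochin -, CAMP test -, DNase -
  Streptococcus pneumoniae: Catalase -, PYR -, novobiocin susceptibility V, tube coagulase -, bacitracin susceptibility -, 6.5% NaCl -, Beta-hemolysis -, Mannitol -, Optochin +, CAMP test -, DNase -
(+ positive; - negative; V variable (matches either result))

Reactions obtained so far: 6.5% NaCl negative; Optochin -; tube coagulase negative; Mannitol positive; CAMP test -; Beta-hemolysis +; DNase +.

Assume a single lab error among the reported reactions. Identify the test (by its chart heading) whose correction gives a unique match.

Mannitol

As reported, no row in the chart matches all 7 reactions.
Reversing 6.5% NaCl → still no organism matches.
Reversing Optochin → still no organism matches.
Reversing Beta-hemolysis → still no organism matches.
Reversing tube coagulase → still no organism matches.
Reversing CAMP test → still no organism matches.
Reversing Mannitol (to -) → unique match: Streptococcus pyogenes.
Reversing DNase → still no organism matches.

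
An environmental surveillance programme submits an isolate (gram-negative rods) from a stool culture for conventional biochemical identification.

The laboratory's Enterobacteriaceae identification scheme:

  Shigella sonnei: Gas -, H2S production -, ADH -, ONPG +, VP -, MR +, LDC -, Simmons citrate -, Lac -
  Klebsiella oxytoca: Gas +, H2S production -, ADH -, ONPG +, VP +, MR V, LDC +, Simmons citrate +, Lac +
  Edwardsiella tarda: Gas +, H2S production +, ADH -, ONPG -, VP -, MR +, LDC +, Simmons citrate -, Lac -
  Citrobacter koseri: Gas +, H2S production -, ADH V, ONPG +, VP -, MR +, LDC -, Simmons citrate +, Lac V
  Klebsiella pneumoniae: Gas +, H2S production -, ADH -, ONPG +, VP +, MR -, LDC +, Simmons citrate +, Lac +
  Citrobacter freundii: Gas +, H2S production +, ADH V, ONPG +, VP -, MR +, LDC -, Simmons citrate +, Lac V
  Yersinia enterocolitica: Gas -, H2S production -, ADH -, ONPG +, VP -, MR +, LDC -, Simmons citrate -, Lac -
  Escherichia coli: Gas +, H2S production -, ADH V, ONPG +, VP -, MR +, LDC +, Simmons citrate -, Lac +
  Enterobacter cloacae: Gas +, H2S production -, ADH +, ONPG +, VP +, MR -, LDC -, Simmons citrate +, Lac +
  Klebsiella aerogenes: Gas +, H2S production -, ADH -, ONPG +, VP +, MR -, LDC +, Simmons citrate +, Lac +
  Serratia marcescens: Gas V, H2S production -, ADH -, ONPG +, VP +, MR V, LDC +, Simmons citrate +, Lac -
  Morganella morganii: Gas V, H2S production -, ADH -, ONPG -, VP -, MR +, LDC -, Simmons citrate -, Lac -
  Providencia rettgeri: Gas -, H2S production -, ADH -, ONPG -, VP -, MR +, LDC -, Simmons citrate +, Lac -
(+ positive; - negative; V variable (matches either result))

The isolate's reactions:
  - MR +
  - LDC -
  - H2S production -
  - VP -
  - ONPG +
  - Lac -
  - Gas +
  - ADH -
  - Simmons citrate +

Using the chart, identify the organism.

Citrobacter koseri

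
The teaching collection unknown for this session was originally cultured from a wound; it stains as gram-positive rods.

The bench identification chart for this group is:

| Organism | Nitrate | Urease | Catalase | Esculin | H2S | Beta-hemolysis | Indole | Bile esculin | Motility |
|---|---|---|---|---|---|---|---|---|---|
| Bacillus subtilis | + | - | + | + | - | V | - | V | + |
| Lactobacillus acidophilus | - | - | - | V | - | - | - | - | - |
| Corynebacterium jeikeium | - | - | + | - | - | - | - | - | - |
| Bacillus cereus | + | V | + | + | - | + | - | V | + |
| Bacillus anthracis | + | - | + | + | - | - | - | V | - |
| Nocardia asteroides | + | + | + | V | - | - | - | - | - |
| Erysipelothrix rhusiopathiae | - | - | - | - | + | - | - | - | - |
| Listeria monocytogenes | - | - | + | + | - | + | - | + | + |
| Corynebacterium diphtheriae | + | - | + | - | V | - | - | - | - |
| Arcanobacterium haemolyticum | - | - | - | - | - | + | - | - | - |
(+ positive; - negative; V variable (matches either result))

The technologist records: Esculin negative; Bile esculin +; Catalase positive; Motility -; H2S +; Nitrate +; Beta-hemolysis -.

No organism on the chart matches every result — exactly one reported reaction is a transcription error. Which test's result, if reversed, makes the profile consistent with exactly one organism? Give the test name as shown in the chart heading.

As reported, no row in the chart matches all 7 reactions.
Reversing H2S → still no organism matches.
Reversing Beta-hemolysis → still no organism matches.
Reversing Motility → still no organism matches.
Reversing Bile esculin (to -) → unique match: Corynebacterium diphtheriae.
Reversing Esculin → still no organism matches.
Reversing Nitrate → still no organism matches.
Reversing Catalase → still no organism matches.

Bile esculin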